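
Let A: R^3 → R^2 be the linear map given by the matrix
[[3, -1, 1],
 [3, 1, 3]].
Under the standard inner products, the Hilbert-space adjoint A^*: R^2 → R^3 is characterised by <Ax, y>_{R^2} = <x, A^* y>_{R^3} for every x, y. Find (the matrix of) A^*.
A^* = A^T =
[[3, 3],
 [-1, 1],
 [1, 3]]

For real matrices with standard dot products, the defining identity <Ax, y> = <x, A^* y> gives (Ax)^T y = x^T (A^*) y, i.e. x^T A^T y = x^T (A^*) y. Since this holds for all x, y, we must have A^* = A^T. Therefore
A^* =
[[3, 3],
 [-1, 1],
 [1, 3]].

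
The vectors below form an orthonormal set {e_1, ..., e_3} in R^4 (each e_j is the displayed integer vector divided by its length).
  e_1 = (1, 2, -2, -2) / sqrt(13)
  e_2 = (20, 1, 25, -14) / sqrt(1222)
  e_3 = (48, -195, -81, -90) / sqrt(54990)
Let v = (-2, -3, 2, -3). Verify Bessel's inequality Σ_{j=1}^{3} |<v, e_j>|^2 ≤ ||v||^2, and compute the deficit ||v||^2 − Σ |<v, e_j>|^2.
Σ |<v, e_j>|^2 = 729/65; ||v||^2 = 26; deficit = 961/65

Write each e_j = u_j / sqrt(<u_j, u_j>) where u_j is the displayed integer vector. Then <v, e_j> = <v, u_j> / sqrt(<u_j, u_j>), so |<v, e_j>|^2 = <v, u_j>^2 / <u_j, u_j>.
Coefficients: <v, e_1> = -6/sqrt(13), <v, e_2> = 49/sqrt(1222), <v, e_3> = 597/sqrt(54990).
Square and sum: Σ |<v, e_j>|^2 = 729/65.
Compute ||v||^2 = v·v = 26.
Deficit = 26 − 729/65 = 961/65 ≥ 0, confirming Bessel's inequality. (The deficit equals ||v − Σ <v,e_j> e_j||^2, the squared distance from v to span{e_j}.)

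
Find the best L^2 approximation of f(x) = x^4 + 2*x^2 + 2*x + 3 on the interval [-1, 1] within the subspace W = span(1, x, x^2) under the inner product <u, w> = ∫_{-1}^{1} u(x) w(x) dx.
g(x) = 20*x^2/7 + 2*x + 102/35

The best approximation g ∈ W is the orthogonal projection of f onto W. Writing g = a_0 + a_1 x + a_2 x^2, the coefficients solve the normal equations G · a = b where
  G_{ij} = <φ_i, φ_j> and b_i = <f, φ_i>, with φ_0 = 1, φ_1 = x, φ_2 = x^2.
G =
  [2, 0, 2/3]
  [0, 2/3, 0]
  [2/3, 0, 2/5],
b = (116/15, 4/3, 108/35).
Solving gives a_0 = 102/35, a_1 = 2, a_2 = 20/7, so
  g(x) = 20*x^2/7 + 2*x + 102/35.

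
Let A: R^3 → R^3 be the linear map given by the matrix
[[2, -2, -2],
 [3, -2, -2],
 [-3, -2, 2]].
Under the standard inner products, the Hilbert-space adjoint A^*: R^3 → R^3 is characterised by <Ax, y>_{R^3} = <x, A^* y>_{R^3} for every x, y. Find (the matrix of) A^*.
A^* = A^T =
[[2, 3, -3],
 [-2, -2, -2],
 [-2, -2, 2]]

For real matrices with standard dot products, the defining identity <Ax, y> = <x, A^* y> gives (Ax)^T y = x^T (A^*) y, i.e. x^T A^T y = x^T (A^*) y. Since this holds for all x, y, we must have A^* = A^T. Therefore
A^* =
[[2, 3, -3],
 [-2, -2, -2],
 [-2, -2, 2]].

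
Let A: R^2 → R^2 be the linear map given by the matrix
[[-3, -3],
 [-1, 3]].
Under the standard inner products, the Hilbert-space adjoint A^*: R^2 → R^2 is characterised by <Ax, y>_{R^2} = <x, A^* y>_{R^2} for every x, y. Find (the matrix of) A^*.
A^* = A^T =
[[-3, -1],
 [-3, 3]]

For real matrices with standard dot products, the defining identity <Ax, y> = <x, A^* y> gives (Ax)^T y = x^T (A^*) y, i.e. x^T A^T y = x^T (A^*) y. Since this holds for all x, y, we must have A^* = A^T. Therefore
A^* =
[[-3, -1],
 [-3, 3]].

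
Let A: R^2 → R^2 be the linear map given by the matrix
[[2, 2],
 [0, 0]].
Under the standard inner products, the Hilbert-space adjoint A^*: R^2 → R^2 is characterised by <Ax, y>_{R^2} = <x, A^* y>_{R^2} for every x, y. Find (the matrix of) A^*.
A^* = A^T =
[[2, 0],
 [2, 0]]

For real matrices with standard dot products, the defining identity <Ax, y> = <x, A^* y> gives (Ax)^T y = x^T (A^*) y, i.e. x^T A^T y = x^T (A^*) y. Since this holds for all x, y, we must have A^* = A^T. Therefore
A^* =
[[2, 0],
 [2, 0]].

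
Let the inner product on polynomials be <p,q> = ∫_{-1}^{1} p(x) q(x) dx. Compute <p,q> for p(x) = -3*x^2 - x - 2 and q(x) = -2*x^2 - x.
<p,q> = 86/15

Expand the product: p(x)·q(x) = 6*x^4 + 5*x^3 + 5*x^2 + 2*x.
∫_{-1}^{1} of each monomial x^k gives [2/(k+1) if k even, 0 if k odd]. Integrating term-by-term (or equivalently evaluating the antiderivative F(x) = 6*x^5/5 + 5*x^4/4 + 5*x^3/3 + x^2 at the endpoints):
  F(1) − F(−1) = 307/60 − (-37/60) = 86/15.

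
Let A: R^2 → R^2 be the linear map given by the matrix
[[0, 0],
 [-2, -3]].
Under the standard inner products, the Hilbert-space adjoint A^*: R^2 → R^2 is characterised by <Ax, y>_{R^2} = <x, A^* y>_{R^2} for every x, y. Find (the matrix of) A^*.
A^* = A^T =
[[0, -2],
 [0, -3]]

For real matrices with standard dot products, the defining identity <Ax, y> = <x, A^* y> gives (Ax)^T y = x^T (A^*) y, i.e. x^T A^T y = x^T (A^*) y. Since this holds for all x, y, we must have A^* = A^T. Therefore
A^* =
[[0, -2],
 [0, -3]].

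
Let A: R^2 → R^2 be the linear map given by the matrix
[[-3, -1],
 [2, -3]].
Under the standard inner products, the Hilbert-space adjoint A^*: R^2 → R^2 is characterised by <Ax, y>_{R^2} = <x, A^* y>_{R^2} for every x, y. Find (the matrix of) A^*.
A^* = A^T =
[[-3, 2],
 [-1, -3]]

For real matrices with standard dot products, the defining identity <Ax, y> = <x, A^* y> gives (Ax)^T y = x^T (A^*) y, i.e. x^T A^T y = x^T (A^*) y. Since this holds for all x, y, we must have A^* = A^T. Therefore
A^* =
[[-3, 2],
 [-1, -3]].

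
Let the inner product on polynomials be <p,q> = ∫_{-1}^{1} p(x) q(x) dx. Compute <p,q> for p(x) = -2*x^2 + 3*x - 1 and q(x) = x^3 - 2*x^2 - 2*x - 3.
<p,q> = 152/15

Expand the product: p(x)·q(x) = -2*x^5 + 7*x^4 - 3*x^3 + 2*x^2 - 7*x + 3.
∫_{-1}^{1} of each monomial x^k gives [2/(k+1) if k even, 0 if k odd]. Integrating term-by-term (or equivalently evaluating the antiderivative F(x) = -x^6/3 + 7*x^5/5 - 3*x^4/4 + 2*x^3/3 - 7*x^2/2 + 3*x at the endpoints):
  F(1) − F(−1) = 29/60 − (-193/20) = 152/15.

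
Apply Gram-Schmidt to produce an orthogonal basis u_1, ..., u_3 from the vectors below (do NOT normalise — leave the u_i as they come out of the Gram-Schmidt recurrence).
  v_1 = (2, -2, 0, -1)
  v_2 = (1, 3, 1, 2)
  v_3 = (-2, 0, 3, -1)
Orthogonal basis:
  u_1 = (2, -2, 0, -1)
  u_2 = (7/3, 5/3, 1, 4/3)
  u_3 = (-23/33, -7/33, 36/11, -32/33)

Apply the Gram-Schmidt recurrence
  u_1 = v_1
  u_i = v_i − Σ_{j<i} ((v_i · u_j) / (u_j · u_j)) · u_j.

Step by step this gives:
  u_1 = (2, -2, 0, -1)
  u_2 = (7/3, 5/3, 1, 4/3)
  u_3 = (-23/33, -7/33, 36/11, -32/33)

Orthogonality check:
  u_2 · u_1 = 0 (should be 0)
  u_3 · u_1 = 0 (should be 0)
  u_3 · u_2 = 0 (should be 0)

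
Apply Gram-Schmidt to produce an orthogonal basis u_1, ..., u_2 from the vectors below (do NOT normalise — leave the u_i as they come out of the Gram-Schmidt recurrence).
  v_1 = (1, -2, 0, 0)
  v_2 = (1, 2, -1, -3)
Orthogonal basis:
  u_1 = (1, -2, 0, 0)
  u_2 = (8/5, 4/5, -1, -3)

Apply the Gram-Schmidt recurrence
  u_1 = v_1
  u_i = v_i − Σ_{j<i} ((v_i · u_j) / (u_j · u_j)) · u_j.

Step by step this gives:
  u_1 = (1, -2, 0, 0)
  u_2 = (8/5, 4/5, -1, -3)

Orthogonality check:
  u_2 · u_1 = 0 (should be 0)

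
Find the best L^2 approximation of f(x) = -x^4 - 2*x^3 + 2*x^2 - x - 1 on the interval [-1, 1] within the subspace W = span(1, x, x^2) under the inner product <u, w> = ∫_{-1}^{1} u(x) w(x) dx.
g(x) = 8*x^2/7 - 11*x/5 - 32/35

The best approximation g ∈ W is the orthogonal projection of f onto W. Writing g = a_0 + a_1 x + a_2 x^2, the coefficients solve the normal equations G · a = b where
  G_{ij} = <φ_i, φ_j> and b_i = <f, φ_i>, with φ_0 = 1, φ_1 = x, φ_2 = x^2.
G =
  [2, 0, 2/3]
  [0, 2/3, 0]
  [2/3, 0, 2/5],
b = (-16/15, -22/15, -16/105).
Solving gives a_0 = -32/35, a_1 = -11/5, a_2 = 8/7, so
  g(x) = 8*x^2/7 - 11*x/5 - 32/35.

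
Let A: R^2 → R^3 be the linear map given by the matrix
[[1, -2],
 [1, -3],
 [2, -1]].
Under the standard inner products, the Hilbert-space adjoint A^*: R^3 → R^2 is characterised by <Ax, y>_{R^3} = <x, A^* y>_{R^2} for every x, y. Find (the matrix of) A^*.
A^* = A^T =
[[1, 1, 2],
 [-2, -3, -1]]

For real matrices with standard dot products, the defining identity <Ax, y> = <x, A^* y> gives (Ax)^T y = x^T (A^*) y, i.e. x^T A^T y = x^T (A^*) y. Since this holds for all x, y, we must have A^* = A^T. Therefore
A^* =
[[1, 1, 2],
 [-2, -3, -1]].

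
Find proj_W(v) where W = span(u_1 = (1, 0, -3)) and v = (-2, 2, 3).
proj_W(v) = (-11/10, 0, 33/10)

Set up U = [u_1 | ... | u_1] ∈ R^(3×1). The projector onto W = col(U) is P = U (U^T U)^(-1) U^T.
Compute U^T U =
  [10],
and U^T v = (-11).
Solve U^T U · c = U^T v for the coefficients: c = (-11/10). The projection is proj_W(v) = U c.
Check: (v - proj_W(v)) · u_1 = 0  (should be 0).
Result: proj_W(v) = (-11/10, 0, 33/10).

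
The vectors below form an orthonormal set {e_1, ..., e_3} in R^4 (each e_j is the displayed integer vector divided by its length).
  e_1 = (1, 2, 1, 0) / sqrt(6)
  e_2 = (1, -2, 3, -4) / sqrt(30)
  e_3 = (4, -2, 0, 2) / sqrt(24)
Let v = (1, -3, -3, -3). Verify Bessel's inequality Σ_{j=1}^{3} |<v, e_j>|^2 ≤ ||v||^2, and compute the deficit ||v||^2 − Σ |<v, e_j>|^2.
Σ |<v, e_j>|^2 = 44/3; ||v||^2 = 28; deficit = 40/3

Write each e_j = u_j / sqrt(<u_j, u_j>) where u_j is the displayed integer vector. Then <v, e_j> = <v, u_j> / sqrt(<u_j, u_j>), so |<v, e_j>|^2 = <v, u_j>^2 / <u_j, u_j>.
Coefficients: <v, e_1> = -8/sqrt(6), <v, e_2> = 10/sqrt(30), <v, e_3> = 4/sqrt(24).
Square and sum: Σ |<v, e_j>|^2 = 44/3.
Compute ||v||^2 = v·v = 28.
Deficit = 28 − 44/3 = 40/3 ≥ 0, confirming Bessel's inequality. (The deficit equals ||v − Σ <v,e_j> e_j||^2, the squared distance from v to span{e_j}.)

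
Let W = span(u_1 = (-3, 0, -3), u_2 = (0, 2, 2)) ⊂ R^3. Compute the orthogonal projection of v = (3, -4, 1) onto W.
proj_W(v) = (11/3, -10/3, 1/3)

Set up U = [u_1 | ... | u_2] ∈ R^(3×2). The projector onto W = col(U) is P = U (U^T U)^(-1) U^T.
Compute U^T U =
  [18, -6]
  [-6, 8],
and U^T v = (-12, -6).
Solve U^T U · c = U^T v for the coefficients: c = (-11/9, -5/3). The projection is proj_W(v) = U c.
Check: (v - proj_W(v)) · u_1 = 0  (should be 0).
Check: (v - proj_W(v)) · u_2 = 0  (should be 0).
Result: proj_W(v) = (11/3, -10/3, 1/3).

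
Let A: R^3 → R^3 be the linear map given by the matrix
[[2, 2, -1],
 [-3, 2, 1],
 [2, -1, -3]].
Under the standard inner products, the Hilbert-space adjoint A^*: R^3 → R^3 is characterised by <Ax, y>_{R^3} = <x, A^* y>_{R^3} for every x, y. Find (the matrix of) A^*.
A^* = A^T =
[[2, -3, 2],
 [2, 2, -1],
 [-1, 1, -3]]

For real matrices with standard dot products, the defining identity <Ax, y> = <x, A^* y> gives (Ax)^T y = x^T (A^*) y, i.e. x^T A^T y = x^T (A^*) y. Since this holds for all x, y, we must have A^* = A^T. Therefore
A^* =
[[2, -3, 2],
 [2, 2, -1],
 [-1, 1, -3]].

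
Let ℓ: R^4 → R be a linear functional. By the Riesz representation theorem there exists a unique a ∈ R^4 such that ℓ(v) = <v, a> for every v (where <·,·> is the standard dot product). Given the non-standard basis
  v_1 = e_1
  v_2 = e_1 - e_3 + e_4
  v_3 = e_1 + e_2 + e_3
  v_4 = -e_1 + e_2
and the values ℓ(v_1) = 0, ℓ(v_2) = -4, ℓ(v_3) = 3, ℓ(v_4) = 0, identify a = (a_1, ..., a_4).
a = (0, 0, 3, -1)

Write a = (a_1, ..., a_4) in the standard basis. For each basis vector v_i, ℓ(v_i) = <v_i, a> is a linear equation in the a_j's. Collect the n equations into a matrix system V a = ℓ, where row i of V is v_i (expressed in the standard basis). Since V is invertible (lower-triangular with 1s on the diagonal, up to permutation), solve by back-substitution:
  V =
[[1, 0, 0, 0],
 [1, 0, -1, 1],
 [1, 1, 1, 0],
 [-1, 1, 0, 0]]
  V a = (0, -4, 3, 0)
Solving gives a = (0, 0, 3, -1).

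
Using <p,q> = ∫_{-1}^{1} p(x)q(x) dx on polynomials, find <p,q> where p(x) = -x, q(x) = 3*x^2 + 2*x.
<p,q> = -4/3

Expand the product: p(x)·q(x) = -3*x^3 - 2*x^2.
∫_{-1}^{1} of each monomial x^k gives [2/(k+1) if k even, 0 if k odd]. Integrating term-by-term (or equivalently evaluating the antiderivative F(x) = -3*x^4/4 - 2*x^3/3 at the endpoints):
  F(1) − F(−1) = -17/12 − (-1/12) = -4/3.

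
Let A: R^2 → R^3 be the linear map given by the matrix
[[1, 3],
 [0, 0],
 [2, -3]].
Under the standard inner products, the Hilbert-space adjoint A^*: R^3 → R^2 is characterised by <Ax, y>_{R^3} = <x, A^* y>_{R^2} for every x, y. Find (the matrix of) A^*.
A^* = A^T =
[[1, 0, 2],
 [3, 0, -3]]

For real matrices with standard dot products, the defining identity <Ax, y> = <x, A^* y> gives (Ax)^T y = x^T (A^*) y, i.e. x^T A^T y = x^T (A^*) y. Since this holds for all x, y, we must have A^* = A^T. Therefore
A^* =
[[1, 0, 2],
 [3, 0, -3]].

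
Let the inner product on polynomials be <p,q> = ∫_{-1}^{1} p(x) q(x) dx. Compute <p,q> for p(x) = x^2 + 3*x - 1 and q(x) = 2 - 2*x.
<p,q> = -20/3

Expand the product: p(x)·q(x) = -2*x^3 - 4*x^2 + 8*x - 2.
∫_{-1}^{1} of each monomial x^k gives [2/(k+1) if k even, 0 if k odd]. Integrating term-by-term (or equivalently evaluating the antiderivative F(x) = -x^4/2 - 4*x^3/3 + 4*x^2 - 2*x at the endpoints):
  F(1) − F(−1) = 1/6 − (41/6) = -20/3.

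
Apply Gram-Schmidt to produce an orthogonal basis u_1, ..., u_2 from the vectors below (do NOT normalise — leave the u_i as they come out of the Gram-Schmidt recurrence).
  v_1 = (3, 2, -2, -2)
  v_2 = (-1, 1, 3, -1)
Orthogonal basis:
  u_1 = (3, 2, -2, -2)
  u_2 = (-2/7, 31/21, 53/21, -31/21)

Apply the Gram-Schmidt recurrence
  u_1 = v_1
  u_i = v_i − Σ_{j<i} ((v_i · u_j) / (u_j · u_j)) · u_j.

Step by step this gives:
  u_1 = (3, 2, -2, -2)
  u_2 = (-2/7, 31/21, 53/21, -31/21)

Orthogonality check:
  u_2 · u_1 = 0 (should be 0)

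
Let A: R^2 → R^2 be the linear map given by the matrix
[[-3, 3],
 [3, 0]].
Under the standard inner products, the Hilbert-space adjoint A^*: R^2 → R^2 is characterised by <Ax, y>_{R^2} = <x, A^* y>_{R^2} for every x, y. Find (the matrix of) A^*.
A^* = A^T =
[[-3, 3],
 [3, 0]]

For real matrices with standard dot products, the defining identity <Ax, y> = <x, A^* y> gives (Ax)^T y = x^T (A^*) y, i.e. x^T A^T y = x^T (A^*) y. Since this holds for all x, y, we must have A^* = A^T. Therefore
A^* =
[[-3, 3],
 [3, 0]].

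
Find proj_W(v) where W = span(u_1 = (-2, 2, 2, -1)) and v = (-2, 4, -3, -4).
proj_W(v) = (-20/13, 20/13, 20/13, -10/13)

Set up U = [u_1 | ... | u_1] ∈ R^(4×1). The projector onto W = col(U) is P = U (U^T U)^(-1) U^T.
Compute U^T U =
  [13],
and U^T v = (10).
Solve U^T U · c = U^T v for the coefficients: c = (10/13). The projection is proj_W(v) = U c.
Check: (v - proj_W(v)) · u_1 = 0  (should be 0).
Result: proj_W(v) = (-20/13, 20/13, 20/13, -10/13).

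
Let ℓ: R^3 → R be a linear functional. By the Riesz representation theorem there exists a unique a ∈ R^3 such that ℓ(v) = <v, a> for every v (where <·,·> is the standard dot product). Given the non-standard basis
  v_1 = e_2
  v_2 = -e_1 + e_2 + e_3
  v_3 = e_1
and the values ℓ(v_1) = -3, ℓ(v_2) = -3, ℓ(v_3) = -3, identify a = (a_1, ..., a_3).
a = (-3, -3, -3)

Write a = (a_1, ..., a_3) in the standard basis. For each basis vector v_i, ℓ(v_i) = <v_i, a> is a linear equation in the a_j's. Collect the n equations into a matrix system V a = ℓ, where row i of V is v_i (expressed in the standard basis). Since V is invertible (lower-triangular with 1s on the diagonal, up to permutation), solve by back-substitution:
  V =
[[0, 1, 0],
 [-1, 1, 1],
 [1, 0, 0]]
  V a = (-3, -3, -3)
Solving gives a = (-3, -3, -3).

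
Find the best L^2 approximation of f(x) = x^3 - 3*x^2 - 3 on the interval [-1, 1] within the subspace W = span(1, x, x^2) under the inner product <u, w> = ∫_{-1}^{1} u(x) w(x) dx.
g(x) = -3*x^2 + 3*x/5 - 3

The best approximation g ∈ W is the orthogonal projection of f onto W. Writing g = a_0 + a_1 x + a_2 x^2, the coefficients solve the normal equations G · a = b where
  G_{ij} = <φ_i, φ_j> and b_i = <f, φ_i>, with φ_0 = 1, φ_1 = x, φ_2 = x^2.
G =
  [2, 0, 2/3]
  [0, 2/3, 0]
  [2/3, 0, 2/5],
b = (-8, 2/5, -16/5).
Solving gives a_0 = -3, a_1 = 3/5, a_2 = -3, so
  g(x) = -3*x^2 + 3*x/5 - 3.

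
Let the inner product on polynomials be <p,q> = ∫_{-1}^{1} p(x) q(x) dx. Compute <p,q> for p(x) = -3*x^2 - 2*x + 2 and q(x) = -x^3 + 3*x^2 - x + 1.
<p,q> = 68/15

Expand the product: p(x)·q(x) = 3*x^5 - 7*x^4 - 5*x^3 + 5*x^2 - 4*x + 2.
∫_{-1}^{1} of each monomial x^k gives [2/(k+1) if k even, 0 if k odd]. Integrating term-by-term (or equivalently evaluating the antiderivative F(x) = x^6/2 - 7*x^5/5 - 5*x^4/4 + 5*x^3/3 - 2*x^2 + 2*x at the endpoints):
  F(1) − F(−1) = -29/60 − (-301/60) = 68/15.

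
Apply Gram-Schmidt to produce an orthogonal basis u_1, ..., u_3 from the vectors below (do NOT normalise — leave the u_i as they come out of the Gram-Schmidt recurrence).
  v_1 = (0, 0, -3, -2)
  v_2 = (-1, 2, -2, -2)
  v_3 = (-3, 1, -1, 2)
Orthogonal basis:
  u_1 = (0, 0, -3, -2)
  u_2 = (-1, 2, 4/13, -6/13)
  u_3 = (-158/69, -29/69, -100/69, 50/23)

Apply the Gram-Schmidt recurrence
  u_1 = v_1
  u_i = v_i − Σ_{j<i} ((v_i · u_j) / (u_j · u_j)) · u_j.

Step by step this gives:
  u_1 = (0, 0, -3, -2)
  u_2 = (-1, 2, 4/13, -6/13)
  u_3 = (-158/69, -29/69, -100/69, 50/23)

Orthogonality check:
  u_2 · u_1 = 0 (should be 0)
  u_3 · u_1 = 0 (should be 0)
  u_3 · u_2 = 0 (should be 0)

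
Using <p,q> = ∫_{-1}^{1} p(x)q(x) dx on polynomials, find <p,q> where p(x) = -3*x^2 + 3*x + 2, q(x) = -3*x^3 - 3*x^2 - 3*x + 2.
<p,q> = -6

Expand the product: p(x)·q(x) = 9*x^5 - 6*x^3 - 21*x^2 + 4.
∫_{-1}^{1} of each monomial x^k gives [2/(k+1) if k even, 0 if k odd]. Integrating term-by-term (or equivalently evaluating the antiderivative F(x) = 3*x^6/2 - 3*x^4/2 - 7*x^3 + 4*x at the endpoints):
  F(1) − F(−1) = -3 − (3) = -6.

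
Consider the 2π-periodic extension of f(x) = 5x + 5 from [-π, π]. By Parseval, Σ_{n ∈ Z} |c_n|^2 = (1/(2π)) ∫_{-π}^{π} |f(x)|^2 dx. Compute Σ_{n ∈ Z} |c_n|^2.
Σ |c_n|^2 = 25π^2/3 + 25

Expand and integrate term by term over [-π, π]:
  ∫ (5x)^2 dx = 25·(2π^3/3); ∫ 2·5·(5)·x dx = 0 (odd integrand); ∫ 5^2 dx = 25·2π.
So (1/(2π)) ∫_{-π}^{π} (5x + 5)^2 dx = 25π^2/3 + 25 = 25π^2/3 + 25.
Parseval ⇒ Σ |c_n|^2 = 25π^2/3 + 25.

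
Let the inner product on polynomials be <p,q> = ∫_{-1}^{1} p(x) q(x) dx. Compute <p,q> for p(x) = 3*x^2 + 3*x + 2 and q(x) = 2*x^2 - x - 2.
<p,q> = -134/15

Expand the product: p(x)·q(x) = 6*x^4 + 3*x^3 - 5*x^2 - 8*x - 4.
∫_{-1}^{1} of each monomial x^k gives [2/(k+1) if k even, 0 if k odd]. Integrating term-by-term (or equivalently evaluating the antiderivative F(x) = 6*x^5/5 + 3*x^4/4 - 5*x^3/3 - 4*x^2 - 4*x at the endpoints):
  F(1) − F(−1) = -463/60 − (73/60) = -134/15.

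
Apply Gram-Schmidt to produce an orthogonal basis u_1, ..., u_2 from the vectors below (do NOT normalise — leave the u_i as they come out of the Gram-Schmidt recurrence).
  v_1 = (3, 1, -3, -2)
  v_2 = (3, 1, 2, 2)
Orthogonal basis:
  u_1 = (3, 1, -3, -2)
  u_2 = (3, 1, 2, 2)

Apply the Gram-Schmidt recurrence
  u_1 = v_1
  u_i = v_i − Σ_{j<i} ((v_i · u_j) / (u_j · u_j)) · u_j.

Step by step this gives:
  u_1 = (3, 1, -3, -2)
  u_2 = (3, 1, 2, 2)

Orthogonality check:
  u_2 · u_1 = 0 (should be 0)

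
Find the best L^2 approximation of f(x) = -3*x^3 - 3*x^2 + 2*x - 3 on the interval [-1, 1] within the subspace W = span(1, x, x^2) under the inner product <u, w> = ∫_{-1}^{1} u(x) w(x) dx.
g(x) = -3*x^2 + x/5 - 3

The best approximation g ∈ W is the orthogonal projection of f onto W. Writing g = a_0 + a_1 x + a_2 x^2, the coefficients solve the normal equations G · a = b where
  G_{ij} = <φ_i, φ_j> and b_i = <f, φ_i>, with φ_0 = 1, φ_1 = x, φ_2 = x^2.
G =
  [2, 0, 2/3]
  [0, 2/3, 0]
  [2/3, 0, 2/5],
b = (-8, 2/15, -16/5).
Solving gives a_0 = -3, a_1 = 1/5, a_2 = -3, so
  g(x) = -3*x^2 + x/5 - 3.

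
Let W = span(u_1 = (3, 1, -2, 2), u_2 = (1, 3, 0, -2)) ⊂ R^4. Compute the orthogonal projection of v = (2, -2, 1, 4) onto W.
proj_W(v) = (32/31, -68/31, -41/31, 100/31)

Set up U = [u_1 | ... | u_2] ∈ R^(4×2). The projector onto W = col(U) is P = U (U^T U)^(-1) U^T.
Compute U^T U =
  [18, 2]
  [2, 14],
and U^T v = (10, -12).
Solve U^T U · c = U^T v for the coefficients: c = (41/62, -59/62). The projection is proj_W(v) = U c.
Check: (v - proj_W(v)) · u_1 = 0  (should be 0).
Check: (v - proj_W(v)) · u_2 = 0  (should be 0).
Result: proj_W(v) = (32/31, -68/31, -41/31, 100/31).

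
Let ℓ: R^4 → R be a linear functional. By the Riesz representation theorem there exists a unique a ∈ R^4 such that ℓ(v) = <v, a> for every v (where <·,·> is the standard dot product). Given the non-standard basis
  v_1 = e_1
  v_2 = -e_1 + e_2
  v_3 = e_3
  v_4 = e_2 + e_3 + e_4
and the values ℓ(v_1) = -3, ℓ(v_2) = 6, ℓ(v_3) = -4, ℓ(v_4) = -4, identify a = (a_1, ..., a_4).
a = (-3, 3, -4, -3)

Write a = (a_1, ..., a_4) in the standard basis. For each basis vector v_i, ℓ(v_i) = <v_i, a> is a linear equation in the a_j's. Collect the n equations into a matrix system V a = ℓ, where row i of V is v_i (expressed in the standard basis). Since V is invertible (lower-triangular with 1s on the diagonal, up to permutation), solve by back-substitution:
  V =
[[1, 0, 0, 0],
 [-1, 1, 0, 0],
 [0, 0, 1, 0],
 [0, 1, 1, 1]]
  V a = (-3, 6, -4, -4)
Solving gives a = (-3, 3, -4, -3).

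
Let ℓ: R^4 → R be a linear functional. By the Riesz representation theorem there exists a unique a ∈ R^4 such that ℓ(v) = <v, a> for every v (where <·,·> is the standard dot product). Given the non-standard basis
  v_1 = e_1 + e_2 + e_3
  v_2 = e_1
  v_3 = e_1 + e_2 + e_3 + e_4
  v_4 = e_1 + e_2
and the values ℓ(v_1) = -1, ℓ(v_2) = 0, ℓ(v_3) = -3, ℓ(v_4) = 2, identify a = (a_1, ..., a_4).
a = (0, 2, -3, -2)

Write a = (a_1, ..., a_4) in the standard basis. For each basis vector v_i, ℓ(v_i) = <v_i, a> is a linear equation in the a_j's. Collect the n equations into a matrix system V a = ℓ, where row i of V is v_i (expressed in the standard basis). Since V is invertible (lower-triangular with 1s on the diagonal, up to permutation), solve by back-substitution:
  V =
[[1, 1, 1, 0],
 [1, 0, 0, 0],
 [1, 1, 1, 1],
 [1, 1, 0, 0]]
  V a = (-1, 0, -3, 2)
Solving gives a = (0, 2, -3, -2).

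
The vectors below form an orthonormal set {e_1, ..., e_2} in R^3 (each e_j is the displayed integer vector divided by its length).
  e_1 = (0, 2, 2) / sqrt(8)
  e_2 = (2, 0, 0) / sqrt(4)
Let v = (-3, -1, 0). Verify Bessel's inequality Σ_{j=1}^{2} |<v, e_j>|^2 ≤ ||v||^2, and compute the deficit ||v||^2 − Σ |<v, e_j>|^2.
Σ |<v, e_j>|^2 = 19/2; ||v||^2 = 10; deficit = 1/2

Write each e_j = u_j / sqrt(<u_j, u_j>) where u_j is the displayed integer vector. Then <v, e_j> = <v, u_j> / sqrt(<u_j, u_j>), so |<v, e_j>|^2 = <v, u_j>^2 / <u_j, u_j>.
Coefficients: <v, e_1> = -2/sqrt(8), <v, e_2> = -6/sqrt(4).
Square and sum: Σ |<v, e_j>|^2 = 19/2.
Compute ||v||^2 = v·v = 10.
Deficit = 10 − 19/2 = 1/2 ≥ 0, confirming Bessel's inequality. (The deficit equals ||v − Σ <v,e_j> e_j||^2, the squared distance from v to span{e_j}.)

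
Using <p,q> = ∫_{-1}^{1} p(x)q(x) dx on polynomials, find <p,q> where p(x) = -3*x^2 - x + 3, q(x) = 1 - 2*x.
<p,q> = 16/3

Expand the product: p(x)·q(x) = 6*x^3 - x^2 - 7*x + 3.
∫_{-1}^{1} of each monomial x^k gives [2/(k+1) if k even, 0 if k odd]. Integrating term-by-term (or equivalently evaluating the antiderivative F(x) = 3*x^4/2 - x^3/3 - 7*x^2/2 + 3*x at the endpoints):
  F(1) − F(−1) = 2/3 − (-14/3) = 16/3.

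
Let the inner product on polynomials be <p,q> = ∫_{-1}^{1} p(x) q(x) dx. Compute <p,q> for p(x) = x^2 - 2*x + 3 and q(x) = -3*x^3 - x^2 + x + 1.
<p,q> = 16/3

Expand the product: p(x)·q(x) = -3*x^5 + 5*x^4 - 6*x^3 - 4*x^2 + x + 3.
∫_{-1}^{1} of each monomial x^k gives [2/(k+1) if k even, 0 if k odd]. Integrating term-by-term (or equivalently evaluating the antiderivative F(x) = -x^6/2 + x^5 - 3*x^4/2 - 4*x^3/3 + x^2/2 + 3*x at the endpoints):
  F(1) − F(−1) = 7/6 − (-25/6) = 16/3.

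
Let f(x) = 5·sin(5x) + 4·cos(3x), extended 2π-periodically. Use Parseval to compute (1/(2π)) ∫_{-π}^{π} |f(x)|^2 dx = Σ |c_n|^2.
Σ |c_n|^2 = 41/2

Expand |f|^2 and use orthogonality of {sin(nx), cos(mx)} on [-π, π]:
  ∫_{-π}^{π} sin(nx)^2 dx = π, ∫ cos(mx)^2 dx = π, and cross terms integrate to 0.
So ∫_{-π}^{π} f(x)^2 dx = 5^2 · π + 4^2 · π = (25 + 16)π.
Divide by 2π: (25 + 16)/2 = 41/2.
By Parseval, this equals Σ |c_n|^2.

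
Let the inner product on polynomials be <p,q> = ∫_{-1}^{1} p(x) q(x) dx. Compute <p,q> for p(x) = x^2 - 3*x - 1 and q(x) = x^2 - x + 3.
<p,q> = -34/15

Expand the product: p(x)·q(x) = x^4 - 4*x^3 + 5*x^2 - 8*x - 3.
∫_{-1}^{1} of each monomial x^k gives [2/(k+1) if k even, 0 if k odd]. Integrating term-by-term (or equivalently evaluating the antiderivative F(x) = x^5/5 - x^4 + 5*x^3/3 - 4*x^2 - 3*x at the endpoints):
  F(1) − F(−1) = -92/15 − (-58/15) = -34/15.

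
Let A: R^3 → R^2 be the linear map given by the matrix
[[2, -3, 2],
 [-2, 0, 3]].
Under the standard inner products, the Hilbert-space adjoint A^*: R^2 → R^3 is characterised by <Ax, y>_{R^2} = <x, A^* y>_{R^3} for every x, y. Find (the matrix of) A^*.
A^* = A^T =
[[2, -2],
 [-3, 0],
 [2, 3]]

For real matrices with standard dot products, the defining identity <Ax, y> = <x, A^* y> gives (Ax)^T y = x^T (A^*) y, i.e. x^T A^T y = x^T (A^*) y. Since this holds for all x, y, we must have A^* = A^T. Therefore
A^* =
[[2, -2],
 [-3, 0],
 [2, 3]].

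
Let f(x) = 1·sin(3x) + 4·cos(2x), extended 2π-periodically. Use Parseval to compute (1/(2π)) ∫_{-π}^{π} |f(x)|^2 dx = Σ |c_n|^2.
Σ |c_n|^2 = 17/2

Expand |f|^2 and use orthogonality of {sin(nx), cos(mx)} on [-π, π]:
  ∫_{-π}^{π} sin(nx)^2 dx = π, ∫ cos(mx)^2 dx = π, and cross terms integrate to 0.
So ∫_{-π}^{π} f(x)^2 dx = 1^2 · π + 4^2 · π = (1 + 16)π.
Divide by 2π: (1 + 16)/2 = 17/2.
By Parseval, this equals Σ |c_n|^2.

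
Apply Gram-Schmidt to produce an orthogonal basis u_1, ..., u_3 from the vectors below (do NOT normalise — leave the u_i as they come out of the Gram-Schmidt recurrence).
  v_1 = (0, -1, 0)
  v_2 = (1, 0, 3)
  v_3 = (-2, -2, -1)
Orthogonal basis:
  u_1 = (0, -1, 0)
  u_2 = (1, 0, 3)
  u_3 = (-3/2, 0, 1/2)

Apply the Gram-Schmidt recurrence
  u_1 = v_1
  u_i = v_i − Σ_{j<i} ((v_i · u_j) / (u_j · u_j)) · u_j.

Step by step this gives:
  u_1 = (0, -1, 0)
  u_2 = (1, 0, 3)
  u_3 = (-3/2, 0, 1/2)

Orthogonality check:
  u_2 · u_1 = 0 (should be 0)
  u_3 · u_1 = 0 (should be 0)
  u_3 · u_2 = 0 (should be 0)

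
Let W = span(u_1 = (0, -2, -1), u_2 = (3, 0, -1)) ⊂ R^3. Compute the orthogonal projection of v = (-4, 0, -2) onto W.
proj_W(v) = (-156/49, -60/49, 22/49)

Set up U = [u_1 | ... | u_2] ∈ R^(3×2). The projector onto W = col(U) is P = U (U^T U)^(-1) U^T.
Compute U^T U =
  [5, 1]
  [1, 10],
and U^T v = (2, -10).
Solve U^T U · c = U^T v for the coefficients: c = (30/49, -52/49). The projection is proj_W(v) = U c.
Check: (v - proj_W(v)) · u_1 = 0  (should be 0).
Check: (v - proj_W(v)) · u_2 = 0  (should be 0).
Result: proj_W(v) = (-156/49, -60/49, 22/49).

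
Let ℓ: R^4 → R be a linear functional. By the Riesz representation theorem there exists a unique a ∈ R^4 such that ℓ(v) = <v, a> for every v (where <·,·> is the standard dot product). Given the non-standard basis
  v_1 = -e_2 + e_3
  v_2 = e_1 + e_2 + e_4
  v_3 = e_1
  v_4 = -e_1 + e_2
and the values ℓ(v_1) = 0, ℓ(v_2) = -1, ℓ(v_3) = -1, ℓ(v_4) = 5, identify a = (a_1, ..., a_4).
a = (-1, 4, 4, -4)

Write a = (a_1, ..., a_4) in the standard basis. For each basis vector v_i, ℓ(v_i) = <v_i, a> is a linear equation in the a_j's. Collect the n equations into a matrix system V a = ℓ, where row i of V is v_i (expressed in the standard basis). Since V is invertible (lower-triangular with 1s on the diagonal, up to permutation), solve by back-substitution:
  V =
[[0, -1, 1, 0],
 [1, 1, 0, 1],
 [1, 0, 0, 0],
 [-1, 1, 0, 0]]
  V a = (0, -1, -1, 5)
Solving gives a = (-1, 4, 4, -4).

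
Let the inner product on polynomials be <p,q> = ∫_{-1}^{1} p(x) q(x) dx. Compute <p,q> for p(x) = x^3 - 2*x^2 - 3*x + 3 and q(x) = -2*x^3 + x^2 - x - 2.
<p,q> = -494/105

Expand the product: p(x)·q(x) = -2*x^6 + 5*x^5 + 3*x^4 - 9*x^3 + 10*x^2 + 3*x - 6.
∫_{-1}^{1} of each monomial x^k gives [2/(k+1) if k even, 0 if k odd]. Integrating term-by-term (or equivalently evaluating the antiderivative F(x) = -2*x^7/7 + 5*x^6/6 + 3*x^5/5 - 9*x^4/4 + 10*x^3/3 + 3*x^2/2 - 6*x at the endpoints):
  F(1) − F(−1) = -953/420 − (341/140) = -494/105.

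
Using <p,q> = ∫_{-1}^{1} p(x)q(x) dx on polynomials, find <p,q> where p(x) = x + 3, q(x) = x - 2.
<p,q> = -34/3

Expand the product: p(x)·q(x) = x^2 + x - 6.
∫_{-1}^{1} of each monomial x^k gives [2/(k+1) if k even, 0 if k odd]. Integrating term-by-term (or equivalently evaluating the antiderivative F(x) = x^3/3 + x^2/2 - 6*x at the endpoints):
  F(1) − F(−1) = -31/6 − (37/6) = -34/3.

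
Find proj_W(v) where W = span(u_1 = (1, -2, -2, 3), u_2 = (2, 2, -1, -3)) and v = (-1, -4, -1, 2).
proj_W(v) = (-5/9, -20/9, -5/9, 10/3)

Set up U = [u_1 | ... | u_2] ∈ R^(4×2). The projector onto W = col(U) is P = U (U^T U)^(-1) U^T.
Compute U^T U =
  [18, -9]
  [-9, 18],
and U^T v = (15, -15).
Solve U^T U · c = U^T v for the coefficients: c = (5/9, -5/9). The projection is proj_W(v) = U c.
Check: (v - proj_W(v)) · u_1 = 0  (should be 0).
Check: (v - proj_W(v)) · u_2 = 0  (should be 0).
Result: proj_W(v) = (-5/9, -20/9, -5/9, 10/3).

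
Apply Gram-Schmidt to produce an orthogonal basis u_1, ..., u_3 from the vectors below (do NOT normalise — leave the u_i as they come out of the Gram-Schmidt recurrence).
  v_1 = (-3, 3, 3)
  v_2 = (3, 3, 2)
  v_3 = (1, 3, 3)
Orthogonal basis:
  u_1 = (-3, 3, 3)
  u_2 = (11/3, 7/3, 4/3)
  u_3 = (2/31, -10/31, 12/31)

Apply the Gram-Schmidt recurrence
  u_1 = v_1
  u_i = v_i − Σ_{j<i} ((v_i · u_j) / (u_j · u_j)) · u_j.

Step by step this gives:
  u_1 = (-3, 3, 3)
  u_2 = (11/3, 7/3, 4/3)
  u_3 = (2/31, -10/31, 12/31)

Orthogonality check:
  u_2 · u_1 = 0 (should be 0)
  u_3 · u_1 = 0 (should be 0)
  u_3 · u_2 = 0 (should be 0)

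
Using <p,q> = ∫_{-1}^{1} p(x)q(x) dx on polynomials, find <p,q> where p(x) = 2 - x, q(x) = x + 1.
<p,q> = 10/3

Expand the product: p(x)·q(x) = -x^2 + x + 2.
∫_{-1}^{1} of each monomial x^k gives [2/(k+1) if k even, 0 if k odd]. Integrating term-by-term (or equivalently evaluating the antiderivative F(x) = -x^3/3 + x^2/2 + 2*x at the endpoints):
  F(1) − F(−1) = 13/6 − (-7/6) = 10/3.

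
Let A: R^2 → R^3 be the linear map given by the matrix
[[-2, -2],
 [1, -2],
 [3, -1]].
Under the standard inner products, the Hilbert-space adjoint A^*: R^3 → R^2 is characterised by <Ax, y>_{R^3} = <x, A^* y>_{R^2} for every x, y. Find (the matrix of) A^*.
A^* = A^T =
[[-2, 1, 3],
 [-2, -2, -1]]

For real matrices with standard dot products, the defining identity <Ax, y> = <x, A^* y> gives (Ax)^T y = x^T (A^*) y, i.e. x^T A^T y = x^T (A^*) y. Since this holds for all x, y, we must have A^* = A^T. Therefore
A^* =
[[-2, 1, 3],
 [-2, -2, -1]].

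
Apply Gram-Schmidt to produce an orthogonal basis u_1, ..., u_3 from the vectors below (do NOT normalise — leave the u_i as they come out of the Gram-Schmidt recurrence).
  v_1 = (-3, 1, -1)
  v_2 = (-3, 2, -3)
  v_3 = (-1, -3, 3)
Orthogonal basis:
  u_1 = (-3, 1, -1)
  u_2 = (9/11, 8/11, -19/11)
  u_3 = (-5/23, -30/23, -15/23)

Apply the Gram-Schmidt recurrence
  u_1 = v_1
  u_i = v_i − Σ_{j<i} ((v_i · u_j) / (u_j · u_j)) · u_j.

Step by step this gives:
  u_1 = (-3, 1, -1)
  u_2 = (9/11, 8/11, -19/11)
  u_3 = (-5/23, -30/23, -15/23)

Orthogonality check:
  u_2 · u_1 = 0 (should be 0)
  u_3 · u_1 = 0 (should be 0)
  u_3 · u_2 = 0 (should be 0)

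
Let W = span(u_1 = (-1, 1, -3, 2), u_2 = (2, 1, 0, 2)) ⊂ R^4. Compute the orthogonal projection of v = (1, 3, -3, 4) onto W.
proj_W(v) = (8/7, 15/7, -22/7, 30/7)

Set up U = [u_1 | ... | u_2] ∈ R^(4×2). The projector onto W = col(U) is P = U (U^T U)^(-1) U^T.
Compute U^T U =
  [15, 3]
  [3, 9],
and U^T v = (19, 13).
Solve U^T U · c = U^T v for the coefficients: c = (22/21, 23/21). The projection is proj_W(v) = U c.
Check: (v - proj_W(v)) · u_1 = 0  (should be 0).
Check: (v - proj_W(v)) · u_2 = 0  (should be 0).
Result: proj_W(v) = (8/7, 15/7, -22/7, 30/7).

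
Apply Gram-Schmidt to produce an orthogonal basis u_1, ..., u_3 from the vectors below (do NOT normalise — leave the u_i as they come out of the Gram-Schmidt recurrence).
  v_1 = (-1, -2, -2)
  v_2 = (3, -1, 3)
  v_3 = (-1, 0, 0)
Orthogonal basis:
  u_1 = (-1, -2, -2)
  u_2 = (20/9, -23/9, 13/9)
  u_3 = (-32/61, -12/61, 28/61)

Apply the Gram-Schmidt recurrence
  u_1 = v_1
  u_i = v_i − Σ_{j<i} ((v_i · u_j) / (u_j · u_j)) · u_j.

Step by step this gives:
  u_1 = (-1, -2, -2)
  u_2 = (20/9, -23/9, 13/9)
  u_3 = (-32/61, -12/61, 28/61)

Orthogonality check:
  u_2 · u_1 = 0 (should be 0)
  u_3 · u_1 = 0 (should be 0)
  u_3 · u_2 = 0 (should be 0)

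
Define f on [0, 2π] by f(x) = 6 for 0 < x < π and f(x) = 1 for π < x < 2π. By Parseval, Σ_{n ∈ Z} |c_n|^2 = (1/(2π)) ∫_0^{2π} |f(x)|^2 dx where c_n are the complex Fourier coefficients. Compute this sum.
Σ |c_n|^2 = 37/2

Parseval equates the L^2 energy of f (normalised by 1/(2π)) with the ℓ^2 sum of its Fourier coefficients: (1/(2π)) ∫_0^{2π} |f|^2 = Σ |c_n|^2.
Compute the left side: (1/(2π)) [∫_0^π 6^2 dx + ∫_π^{2π} 1^2 dx] = (1/(2π)) · (36π + 1π) = (36 + 1)/2 = 37/2.
So Σ_{n ∈ Z} |c_n|^2 = 37/2.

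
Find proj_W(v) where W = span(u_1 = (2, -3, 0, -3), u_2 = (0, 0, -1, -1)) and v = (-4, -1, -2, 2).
proj_W(v) = (-44/35, 66/35, -33/35, 33/35)

Set up U = [u_1 | ... | u_2] ∈ R^(4×2). The projector onto W = col(U) is P = U (U^T U)^(-1) U^T.
Compute U^T U =
  [22, 3]
  [3, 2],
and U^T v = (-11, 0).
Solve U^T U · c = U^T v for the coefficients: c = (-22/35, 33/35). The projection is proj_W(v) = U c.
Check: (v - proj_W(v)) · u_1 = 0  (should be 0).
Check: (v - proj_W(v)) · u_2 = 0  (should be 0).
Result: proj_W(v) = (-44/35, 66/35, -33/35, 33/35).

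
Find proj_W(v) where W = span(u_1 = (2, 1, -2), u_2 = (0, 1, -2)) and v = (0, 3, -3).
proj_W(v) = (0, 9/5, -18/5)

Set up U = [u_1 | ... | u_2] ∈ R^(3×2). The projector onto W = col(U) is P = U (U^T U)^(-1) U^T.
Compute U^T U =
  [9, 5]
  [5, 5],
and U^T v = (9, 9).
Solve U^T U · c = U^T v for the coefficients: c = (0, 9/5). The projection is proj_W(v) = U c.
Check: (v - proj_W(v)) · u_1 = 0  (should be 0).
Check: (v - proj_W(v)) · u_2 = 0  (should be 0).
Result: proj_W(v) = (0, 9/5, -18/5).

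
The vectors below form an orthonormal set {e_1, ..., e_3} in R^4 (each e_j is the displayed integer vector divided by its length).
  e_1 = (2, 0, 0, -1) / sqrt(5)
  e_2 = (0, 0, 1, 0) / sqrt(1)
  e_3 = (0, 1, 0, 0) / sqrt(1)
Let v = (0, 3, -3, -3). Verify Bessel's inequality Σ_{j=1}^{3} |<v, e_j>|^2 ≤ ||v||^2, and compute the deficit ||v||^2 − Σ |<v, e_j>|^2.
Σ |<v, e_j>|^2 = 99/5; ||v||^2 = 27; deficit = 36/5

Write each e_j = u_j / sqrt(<u_j, u_j>) where u_j is the displayed integer vector. Then <v, e_j> = <v, u_j> / sqrt(<u_j, u_j>), so |<v, e_j>|^2 = <v, u_j>^2 / <u_j, u_j>.
Coefficients: <v, e_1> = 3/sqrt(5), <v, e_2> = -3/sqrt(1), <v, e_3> = 3/sqrt(1).
Square and sum: Σ |<v, e_j>|^2 = 99/5.
Compute ||v||^2 = v·v = 27.
Deficit = 27 − 99/5 = 36/5 ≥ 0, confirming Bessel's inequality. (The deficit equals ||v − Σ <v,e_j> e_j||^2, the squared distance from v to span{e_j}.)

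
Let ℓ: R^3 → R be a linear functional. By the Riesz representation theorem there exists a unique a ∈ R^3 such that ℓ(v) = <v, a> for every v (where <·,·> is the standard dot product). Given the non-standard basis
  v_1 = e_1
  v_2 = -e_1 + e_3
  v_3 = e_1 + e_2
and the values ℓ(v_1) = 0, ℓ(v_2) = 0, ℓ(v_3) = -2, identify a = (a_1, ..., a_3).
a = (0, -2, 0)

Write a = (a_1, ..., a_3) in the standard basis. For each basis vector v_i, ℓ(v_i) = <v_i, a> is a linear equation in the a_j's. Collect the n equations into a matrix system V a = ℓ, where row i of V is v_i (expressed in the standard basis). Since V is invertible (lower-triangular with 1s on the diagonal, up to permutation), solve by back-substitution:
  V =
[[1, 0, 0],
 [-1, 0, 1],
 [1, 1, 0]]
  V a = (0, 0, -2)
Solving gives a = (0, -2, 0).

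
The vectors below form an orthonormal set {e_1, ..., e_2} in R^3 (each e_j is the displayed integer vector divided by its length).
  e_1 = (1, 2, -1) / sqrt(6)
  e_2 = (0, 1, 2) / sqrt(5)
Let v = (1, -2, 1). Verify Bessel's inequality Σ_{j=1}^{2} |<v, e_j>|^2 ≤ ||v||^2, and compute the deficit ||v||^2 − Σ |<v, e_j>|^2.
Σ |<v, e_j>|^2 = 8/3; ||v||^2 = 6; deficit = 10/3

Write each e_j = u_j / sqrt(<u_j, u_j>) where u_j is the displayed integer vector. Then <v, e_j> = <v, u_j> / sqrt(<u_j, u_j>), so |<v, e_j>|^2 = <v, u_j>^2 / <u_j, u_j>.
Coefficients: <v, e_1> = -4/sqrt(6), <v, e_2> = 0/sqrt(5).
Square and sum: Σ |<v, e_j>|^2 = 8/3.
Compute ||v||^2 = v·v = 6.
Deficit = 6 − 8/3 = 10/3 ≥ 0, confirming Bessel's inequality. (The deficit equals ||v − Σ <v,e_j> e_j||^2, the squared distance from v to span{e_j}.)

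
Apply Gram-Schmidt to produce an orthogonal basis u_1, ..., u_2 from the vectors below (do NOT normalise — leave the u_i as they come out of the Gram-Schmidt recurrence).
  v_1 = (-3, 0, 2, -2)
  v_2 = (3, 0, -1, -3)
Orthogonal basis:
  u_1 = (-3, 0, 2, -2)
  u_2 = (36/17, 0, -7/17, -61/17)

Apply the Gram-Schmidt recurrence
  u_1 = v_1
  u_i = v_i − Σ_{j<i} ((v_i · u_j) / (u_j · u_j)) · u_j.

Step by step this gives:
  u_1 = (-3, 0, 2, -2)
  u_2 = (36/17, 0, -7/17, -61/17)

Orthogonality check:
  u_2 · u_1 = 0 (should be 0)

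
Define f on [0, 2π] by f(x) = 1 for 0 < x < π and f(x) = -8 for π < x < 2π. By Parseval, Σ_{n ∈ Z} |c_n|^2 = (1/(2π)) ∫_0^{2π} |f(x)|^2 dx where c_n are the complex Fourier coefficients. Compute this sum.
Σ |c_n|^2 = 65/2

Parseval equates the L^2 energy of f (normalised by 1/(2π)) with the ℓ^2 sum of its Fourier coefficients: (1/(2π)) ∫_0^{2π} |f|^2 = Σ |c_n|^2.
Compute the left side: (1/(2π)) [∫_0^π 1^2 dx + ∫_π^{2π} (-8)^2 dx] = (1/(2π)) · (1π + 64π) = (1 + 64)/2 = 65/2.
So Σ_{n ∈ Z} |c_n|^2 = 65/2.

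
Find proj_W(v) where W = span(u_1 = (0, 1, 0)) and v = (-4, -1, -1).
proj_W(v) = (0, -1, 0)

Set up U = [u_1 | ... | u_1] ∈ R^(3×1). The projector onto W = col(U) is P = U (U^T U)^(-1) U^T.
Compute U^T U =
  [1],
and U^T v = (-1).
Solve U^T U · c = U^T v for the coefficients: c = (-1). The projection is proj_W(v) = U c.
Check: (v - proj_W(v)) · u_1 = 0  (should be 0).
Result: proj_W(v) = (0, -1, 0).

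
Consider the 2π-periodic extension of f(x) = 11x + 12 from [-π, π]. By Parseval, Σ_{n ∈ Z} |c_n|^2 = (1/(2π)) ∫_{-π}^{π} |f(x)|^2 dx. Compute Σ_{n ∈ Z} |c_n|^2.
Σ |c_n|^2 = 121π^2/3 + 144

Expand and integrate term by term over [-π, π]:
  ∫ (11x)^2 dx = 121·(2π^3/3); ∫ 2·11·(12)·x dx = 0 (odd integrand); ∫ 12^2 dx = 144·2π.
So (1/(2π)) ∫_{-π}^{π} (11x + 12)^2 dx = 121π^2/3 + 144 = 121π^2/3 + 144.
Parseval ⇒ Σ |c_n|^2 = 121π^2/3 + 144.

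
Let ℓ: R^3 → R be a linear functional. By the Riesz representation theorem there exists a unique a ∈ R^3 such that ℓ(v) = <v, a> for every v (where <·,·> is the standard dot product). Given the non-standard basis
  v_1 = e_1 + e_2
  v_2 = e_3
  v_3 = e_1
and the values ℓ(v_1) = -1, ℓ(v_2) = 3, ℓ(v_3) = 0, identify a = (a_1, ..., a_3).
a = (0, -1, 3)

Write a = (a_1, ..., a_3) in the standard basis. For each basis vector v_i, ℓ(v_i) = <v_i, a> is a linear equation in the a_j's. Collect the n equations into a matrix system V a = ℓ, where row i of V is v_i (expressed in the standard basis). Since V is invertible (lower-triangular with 1s on the diagonal, up to permutation), solve by back-substitution:
  V =
[[1, 1, 0],
 [0, 0, 1],
 [1, 0, 0]]
  V a = (-1, 3, 0)
Solving gives a = (0, -1, 3).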